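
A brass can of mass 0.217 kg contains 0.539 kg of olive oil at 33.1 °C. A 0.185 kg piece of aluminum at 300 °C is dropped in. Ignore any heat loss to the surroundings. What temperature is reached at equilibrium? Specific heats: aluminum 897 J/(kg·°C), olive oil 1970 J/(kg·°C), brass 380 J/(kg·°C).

T_f ≈ 66.9 °C

T_f is the heat-capacity-weighted average of the initial temperatures:
T_f = (165.94·300 + 1061.8·33.1 + 82.46·33.1) / (165.94 + 1061.8 + 82.46)
    = 87659 / 1310.2 ≈ 66.90 °C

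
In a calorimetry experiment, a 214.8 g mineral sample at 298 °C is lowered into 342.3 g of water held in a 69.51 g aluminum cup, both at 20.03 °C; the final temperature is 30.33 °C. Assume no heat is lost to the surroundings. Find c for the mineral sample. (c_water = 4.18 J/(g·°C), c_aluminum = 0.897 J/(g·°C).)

Setting the total heat transfer to zero:
214.8×c×(30.33 − 298) + 342.3×4.18×(30.33 − 20.03) + 69.51×0.897×(30.33 − 20.03) = 0
-57496 c = -15380
c = -15380/-57496 ≈ 0.2675 J/(g·°C)

c ≈ 0.267 J/(g·°C)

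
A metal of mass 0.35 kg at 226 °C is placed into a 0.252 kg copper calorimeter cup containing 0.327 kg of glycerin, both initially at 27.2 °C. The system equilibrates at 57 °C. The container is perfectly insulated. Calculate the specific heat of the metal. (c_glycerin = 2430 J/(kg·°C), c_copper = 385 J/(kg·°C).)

Conservation of energy gives ΣQ = 0:
0.35·c·(57 − 226) + 0.327·2430·(57 − 27.2) + 0.252·385·(57 − 27.2) = 0
-59.15 c = -26571
c = -26571/-59.15 ≈ 449.2 J/(kg·°C)

c ≈ 449 J/(kg·°C)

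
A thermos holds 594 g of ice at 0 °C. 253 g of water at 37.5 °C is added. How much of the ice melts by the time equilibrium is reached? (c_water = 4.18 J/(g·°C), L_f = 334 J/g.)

Heat available from the water dropping to 0 °C: 253·4.18·37.5 = 39658 J.
Melting all 594 g of ice would need 594·334 = 198396 J.
Since 39658 < 198396 J, not all the ice melts; equilibrium is at 0 °C.
m_melted·334 = 39658  ⇒  m_melted ≈ 118.7 g.

m_melted ≈ 119 g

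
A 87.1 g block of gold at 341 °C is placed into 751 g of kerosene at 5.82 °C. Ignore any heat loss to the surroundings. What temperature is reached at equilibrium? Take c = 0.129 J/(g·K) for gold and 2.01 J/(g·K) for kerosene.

T_f ≈ 8.3 °C

Let T be the final temperature. ΣQ_i = 0:
87.1*0.129*(T − 341) + 751*2.01*(T − 5.82) = 0
1520.7 T = 12617
T ≈ 8.30 °C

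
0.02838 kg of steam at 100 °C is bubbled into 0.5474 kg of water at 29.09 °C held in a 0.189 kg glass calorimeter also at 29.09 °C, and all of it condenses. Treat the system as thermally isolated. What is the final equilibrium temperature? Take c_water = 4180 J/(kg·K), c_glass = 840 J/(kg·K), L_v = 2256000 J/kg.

T_f ≈ 57.3 °C

Heat gained plus heat lost sum to zero:
steam→water at 100 °C releases m L_v = 0.02838×2256000 = 64025
  condensate cools 100→T: 0.02838×4180×(T − 100) = 118.63(T − 100)
  original water: 2288.1(T − 29.09)
  cup: 158.76(T − 29.09)
2565.5 T = 64025 + 11863 + 71180 = 147068
T ≈ 57.32 °C — below 100 °C, confirming all the steam condensed.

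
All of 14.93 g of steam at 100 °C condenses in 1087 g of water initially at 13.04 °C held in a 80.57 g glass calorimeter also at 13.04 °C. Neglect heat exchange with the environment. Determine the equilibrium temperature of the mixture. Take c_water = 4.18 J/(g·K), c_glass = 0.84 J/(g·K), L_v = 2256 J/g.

T_f ≈ 21.4 °C

Setting the total heat transfer to zero:
steam→water at 100 °C releases m L_v = 14.93·2256 = 33682; condensed water 100 °C→T: 62.41(T − 100); water warms: 1087·4.18·(T − 13.04) = 4543.7(T − 13.04); glass cup: 80.57·0.84·(T − 13.04) = 67.68(T − 13.04)
4673.7 T = 33682 + 6240.7 + 60132 = 100055
T ≈ 21.41 °C (< 100 °C, so full condensation is consistent).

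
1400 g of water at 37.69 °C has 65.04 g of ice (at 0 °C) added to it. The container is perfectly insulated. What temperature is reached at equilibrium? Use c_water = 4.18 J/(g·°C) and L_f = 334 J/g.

T_f ≈ 32.5 °C

Energy conservation, ΣQ = 0:
melt ice: 65.04·334 = 21723; meltwater 0→T: 65.04·4.18·T = 271.87 T; water cools: 1400·4.18·(T − 37.69) = 5852(T − 37.69)
6123.9 T = 220562 − 21723 = 198839
T ≈ 32.47 °C. Since T > 0 °C, the all-ice-melts assumption holds.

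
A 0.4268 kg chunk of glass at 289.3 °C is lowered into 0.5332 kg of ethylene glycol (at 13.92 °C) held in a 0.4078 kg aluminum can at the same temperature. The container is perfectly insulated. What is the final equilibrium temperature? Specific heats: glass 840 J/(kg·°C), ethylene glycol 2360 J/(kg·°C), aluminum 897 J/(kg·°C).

T_f ≈ 63.7 °C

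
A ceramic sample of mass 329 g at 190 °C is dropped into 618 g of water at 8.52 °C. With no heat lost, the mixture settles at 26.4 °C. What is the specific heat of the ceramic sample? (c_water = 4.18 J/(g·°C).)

c ≈ 0.858 J/(g·°C)

Heat lost by the ceramic sample = heat gained by the water:
329·c·(190 − 26.4) = 618·4.18·(26.4 − 8.52)
53824 c = 46188  ⇒  c ≈ 0.8581 J/(g·°C)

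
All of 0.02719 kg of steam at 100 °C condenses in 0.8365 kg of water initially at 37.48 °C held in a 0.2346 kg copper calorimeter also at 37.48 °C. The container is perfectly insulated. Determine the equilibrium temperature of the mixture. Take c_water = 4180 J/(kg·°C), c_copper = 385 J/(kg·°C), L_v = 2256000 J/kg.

Net heat exchanged in the isolated system is zero:
condense steam: −0.02719×2256000 = −61341
  condensate cools 100→T: 0.02719×4180×(T − 100) = 113.65(T − 100)
  water warms: 0.8365×4180×(T − 37.48) = 3496.6(T − 37.48)
  cup: 90.32(T − 37.48)
3700.5 T = 61341 + 11365 + 134437 = 207143
T ≈ 55.98 °C (< 100 °C, so full condensation is consistent).

T_f ≈ 56.0 °C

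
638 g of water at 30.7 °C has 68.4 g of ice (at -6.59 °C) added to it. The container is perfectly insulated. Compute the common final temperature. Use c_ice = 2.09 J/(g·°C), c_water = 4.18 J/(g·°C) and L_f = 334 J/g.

T_f ≈ 19.7 °C

Sum of m c ΔT and latent-heat terms is zero:
ice -6.59→0 °C: 68.4×2.09×6.59 = 942.08
  latent heat to melt: 68.4×334 = 22846
  warm the meltwater: 285.91 T
  water: 2666.8(T − 30.7)
2952.8 T = 81872 − 23788 = 58084
T ≈ 19.67 °C. Since T > 0 °C, the all-ice-melts assumption holds.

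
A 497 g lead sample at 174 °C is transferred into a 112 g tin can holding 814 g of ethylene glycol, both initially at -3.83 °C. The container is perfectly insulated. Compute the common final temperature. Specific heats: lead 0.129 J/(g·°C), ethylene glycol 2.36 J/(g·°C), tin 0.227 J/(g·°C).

Net heat exchanged in the isolated system is zero:
497*0.129*(T − 174) + 814*2.36*(T − (-3.83)) + 112*0.227*(T − (-3.83)) = 0
2010.6 T = 3700.7
T ≈ 1.84 °C

T_f ≈ 1.8 °C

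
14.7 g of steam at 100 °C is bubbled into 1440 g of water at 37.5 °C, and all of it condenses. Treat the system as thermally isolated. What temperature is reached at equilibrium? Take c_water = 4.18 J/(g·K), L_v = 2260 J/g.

T_f ≈ 43.6 °C

Conservation of energy gives ΣQ = 0:
steam→water at 100 °C releases m L_v = 14.7×2260 = 33222; condensate cools 100→T: 14.7×4.18×(T − 100) = 61.45(T − 100); original water: 6019.2(T − 37.5)
6080.6 T = 33222 + 6144.6 + 225720 = 265087
T ≈ 43.60 °C, under the boiling point, so the assumption holds.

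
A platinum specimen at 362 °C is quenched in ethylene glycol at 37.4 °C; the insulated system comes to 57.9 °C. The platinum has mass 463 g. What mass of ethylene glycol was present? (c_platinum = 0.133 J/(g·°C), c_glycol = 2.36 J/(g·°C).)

Conservation of energy gives ΣQ = 0:
463×0.133×(57.9 − 362) + m×2.36×(57.9 − 37.4) = 0
48.38 m = 18726
m = 18726/48.38 ≈ 387.1 g

m ≈ 387 g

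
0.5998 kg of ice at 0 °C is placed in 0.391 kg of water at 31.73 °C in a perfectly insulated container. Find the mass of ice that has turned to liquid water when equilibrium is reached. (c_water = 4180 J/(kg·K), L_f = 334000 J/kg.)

m_melted ≈ 0.155 kg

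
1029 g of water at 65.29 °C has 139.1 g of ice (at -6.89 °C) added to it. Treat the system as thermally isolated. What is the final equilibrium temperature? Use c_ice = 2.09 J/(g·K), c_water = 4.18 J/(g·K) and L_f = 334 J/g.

T_f ≈ 47.6 °C

Setting the total heat transfer to zero:
warm ice to 0 °C: 139.1×2.09×(0 − (-6.89)) = 2003.1; latent heat to melt: 139.1×334 = 46459; warm the meltwater: 581.44 T; water: 4301.2(T − 65.29)
4882.7 T = 280827 − 48462 = 232364
T ≈ 47.59 °C (positive, so assuming full melt was valid).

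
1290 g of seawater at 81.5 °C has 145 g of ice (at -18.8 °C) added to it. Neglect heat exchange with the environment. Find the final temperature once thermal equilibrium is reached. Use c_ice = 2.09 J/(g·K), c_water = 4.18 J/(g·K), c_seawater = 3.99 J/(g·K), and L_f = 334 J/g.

Taking heat into each body as positive, Σ m c ΔT = 0:
ice -18.8→0 °C: 145×2.09×18.8 = 5697.3; melt ice: 145×334 = 48430; warm the meltwater: 606.1 T; seawater: 5147.1(T − 81.5)
5753.2 T = 419489 − 54127 = 365361
T ≈ 63.51 °C — above 0 °C, consistent with complete melting.

T_f ≈ 63.5 °C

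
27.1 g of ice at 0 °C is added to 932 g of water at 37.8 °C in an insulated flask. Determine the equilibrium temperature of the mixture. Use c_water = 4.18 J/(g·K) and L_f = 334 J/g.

T_f ≈ 34.5 °C

Sum of m c ΔT and latent-heat terms is zero:
melt ice: 27.1×334 = 9051.4; warm the meltwater: 113.28 T; water cools: 932×4.18×(T − 37.8) = 3895.8(T − 37.8)
4009 T = 147260 − 9051.4 = 138208
T ≈ 34.47 °C (positive, so assuming full melt was valid).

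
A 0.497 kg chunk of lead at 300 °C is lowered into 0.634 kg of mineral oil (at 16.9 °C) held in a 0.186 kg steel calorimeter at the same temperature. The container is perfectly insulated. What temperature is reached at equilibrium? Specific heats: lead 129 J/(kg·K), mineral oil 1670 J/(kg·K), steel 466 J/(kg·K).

T_f ≈ 31.9 °C

Net heat exchanged in the isolated system is zero:
0.497×129×(T − 300) + 0.634×1670×(T − 16.9) + 0.186×466×(T − 16.9) = 0
(64.11 + 1058.8 + 86.68) T = 64.11×300 + 1058.8×16.9 + 86.68×16.9
T ≈ 31.91 °C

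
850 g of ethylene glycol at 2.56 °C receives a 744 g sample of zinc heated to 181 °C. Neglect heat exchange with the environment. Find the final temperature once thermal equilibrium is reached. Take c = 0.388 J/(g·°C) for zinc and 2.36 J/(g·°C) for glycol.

T_f is the heat-capacity-weighted average of the initial temperatures:
T_f = (288.67*181 + 2006*2.56) / (288.67 + 2006)
    = 57385 / 2294.7 ≈ 25.01 °C

T_f ≈ 25.0 °C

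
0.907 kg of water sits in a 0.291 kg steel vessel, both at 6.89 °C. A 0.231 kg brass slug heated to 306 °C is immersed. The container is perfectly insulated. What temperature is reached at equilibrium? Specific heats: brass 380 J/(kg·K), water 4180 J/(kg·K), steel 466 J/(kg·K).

With ΣQ=0 the equilibrium temperature is the m·c-weighted mean:
T_f = (87.78*306 + 3791.3*6.89 + 135.61*6.89) / (87.78 + 3791.3 + 135.61)
    = 53917 / 4014.6 ≈ 13.43 °C

T_f ≈ 13.4 °C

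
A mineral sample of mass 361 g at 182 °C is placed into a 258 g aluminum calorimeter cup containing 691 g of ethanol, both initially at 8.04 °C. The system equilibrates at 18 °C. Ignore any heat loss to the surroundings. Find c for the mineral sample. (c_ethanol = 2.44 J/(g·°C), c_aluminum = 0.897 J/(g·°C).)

c ≈ 0.323 J/(g·°C)

Heat gained plus heat lost sum to zero:
361·c·(18 − 182) + 691·2.44·(18 − 8.04) + 258·0.897·(18 − 8.04) = 0
-59204 c = -19098
c = -19098/-59204 ≈ 0.3226 J/(g·°C)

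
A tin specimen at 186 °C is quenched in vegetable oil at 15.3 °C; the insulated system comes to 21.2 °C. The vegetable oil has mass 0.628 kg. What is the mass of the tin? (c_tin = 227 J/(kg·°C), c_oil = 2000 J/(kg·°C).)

m ≈ 0.198 kg

|Q_tin| = |Q_oil|:
m·227·(186 − 21.2) = 0.628·2000·(21.2 − 15.3)
37410 m = 7410.4  ⇒  m ≈ 0.1981 kg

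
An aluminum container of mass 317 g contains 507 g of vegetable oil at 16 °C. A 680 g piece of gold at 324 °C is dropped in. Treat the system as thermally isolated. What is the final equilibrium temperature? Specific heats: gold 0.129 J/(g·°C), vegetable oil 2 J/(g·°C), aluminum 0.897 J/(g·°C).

T_f ≈ 35.5 °C

Net heat exchanged in the isolated system is zero:
680*0.129*(T − 324) + 507*2*(T − 16) + 317*0.897*(T − 16) = 0
1386.1 T = 49195
T = 49195/1386.1 ≈ 35.49 °C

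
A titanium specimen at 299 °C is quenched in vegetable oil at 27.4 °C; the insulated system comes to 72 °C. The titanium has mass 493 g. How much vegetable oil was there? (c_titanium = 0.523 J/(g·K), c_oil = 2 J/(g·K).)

m ≈ 656 g

Heat gained plus heat lost sum to zero:
493×0.523×(72 − 299) + m×2×(72 − 27.4) = 0
89.2 m = 58529
m = 58529/89.2 ≈ 656.2 g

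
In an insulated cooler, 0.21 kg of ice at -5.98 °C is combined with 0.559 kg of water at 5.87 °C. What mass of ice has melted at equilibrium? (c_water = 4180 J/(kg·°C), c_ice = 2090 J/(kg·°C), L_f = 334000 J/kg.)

Water can give up m c ΔT = 0.559·4180·5.87 = 13716 J before reaching 0 °C.
Warming the ice to 0 °C takes 0.21·2090·5.98 = 2624.6 J, leaving 11091 J for melting.
Melting all 0.21 kg of ice would need 0.21·334000 = 70140 J.
11091 J < 70140 J, so only part of the ice melts and the system sits at 0 °C.
Mass melted = 11091/334000 ≈ 0.03321 kg.

m_melted ≈ 0.0332 kg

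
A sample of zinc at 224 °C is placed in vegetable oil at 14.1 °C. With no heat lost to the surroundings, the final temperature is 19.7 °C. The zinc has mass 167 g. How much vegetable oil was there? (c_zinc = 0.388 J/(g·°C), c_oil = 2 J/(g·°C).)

Heat lost by the zinc = heat gained by the oil:
167·0.388·(224 − 19.7) = m·2·(19.7 − 14.1)
11.2 m = 13238  ⇒  m ≈ 1182 g

m ≈ 1180 g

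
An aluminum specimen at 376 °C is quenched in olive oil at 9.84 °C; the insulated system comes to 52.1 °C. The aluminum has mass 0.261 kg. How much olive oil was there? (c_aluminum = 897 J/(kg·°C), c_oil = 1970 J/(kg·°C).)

Conservation of energy gives ΣQ = 0:
0.261·897·(52.1 − 376) + m·1970·(52.1 − 9.84) = 0
83252 m = 75830
m = 75830/83252 ≈ 0.9109 kg

m ≈ 0.911 kg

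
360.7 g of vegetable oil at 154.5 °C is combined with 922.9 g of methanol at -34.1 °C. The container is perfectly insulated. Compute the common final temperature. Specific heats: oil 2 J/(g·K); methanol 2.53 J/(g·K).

Set heat shed by the hot body equal to heat absorbed by the cold body:
360.7*2*(154.5 − T) = 922.9*2.53*(T − (-34.1))
721.4(154.5 − T) = 2334.9(T − (-34.1))
3056.3 T = 31835  ⇒  T ≈ 10.42 °C

T_f ≈ 10.4 °C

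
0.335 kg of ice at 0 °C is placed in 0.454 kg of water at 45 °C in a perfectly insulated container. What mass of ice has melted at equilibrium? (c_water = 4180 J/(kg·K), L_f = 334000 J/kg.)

m_melted ≈ 0.256 kg

Water can give up m c ΔT = 0.454·4180·45 = 85397 J before reaching 0 °C.
To melt every bit of ice: 0.335·334000 = 111890 J.
85397 J < 111890 J, so only part of the ice melts and the system sits at 0 °C.
m_melted·334000 = 85397  ⇒  m_melted ≈ 0.2557 kg.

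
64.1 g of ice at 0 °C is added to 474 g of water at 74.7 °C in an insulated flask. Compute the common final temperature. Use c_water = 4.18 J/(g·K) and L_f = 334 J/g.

T_f ≈ 56.3 °C

Energy balance with sensible and latent terms:
fusion: m_ice L_f = 64.1·334 = 21409; meltwater 0→T: 64.1·4.18·T = 267.94 T; water cools: 474·4.18·(T − 74.7) = 1981.3(T − 74.7)
2249.3 T = 148005 − 21409 = 126595
T ≈ 56.28 °C — above 0 °C, consistent with complete melting.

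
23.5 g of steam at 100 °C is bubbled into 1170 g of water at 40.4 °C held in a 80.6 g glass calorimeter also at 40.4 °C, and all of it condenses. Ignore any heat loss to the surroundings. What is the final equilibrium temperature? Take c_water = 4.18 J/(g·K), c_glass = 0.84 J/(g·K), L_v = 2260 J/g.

T_f ≈ 52.1 °C

Energy balance with sensible and latent terms:
steam→water at 100 °C releases m L_v = 23.5×2260 = 53110; condensate cools 100→T: 23.5×4.18×(T − 100) = 98.23(T − 100); original water: 4890.6(T − 40.4); cup: 67.7(T − 40.4)
5056.5 T = 53110 + 9823 + 200315 = 263248
T ≈ 52.06 °C (< 100 °C, so full condensation is consistent).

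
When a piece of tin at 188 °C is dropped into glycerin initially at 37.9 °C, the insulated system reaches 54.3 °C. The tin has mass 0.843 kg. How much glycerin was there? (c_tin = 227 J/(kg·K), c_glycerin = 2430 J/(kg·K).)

m ≈ 0.642 kg

Conservation of energy gives ΣQ = 0:
0.843·227·(54.3 − 188) + m·2430·(54.3 − 37.9) = 0
39852 m = 25585
m = 25585/39852 ≈ 0.642 kg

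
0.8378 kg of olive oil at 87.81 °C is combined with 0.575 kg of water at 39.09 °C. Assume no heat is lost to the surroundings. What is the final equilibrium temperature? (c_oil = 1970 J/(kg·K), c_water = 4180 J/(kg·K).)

Heat lost by the oil equals heat gained by the water:
0.8378×1970×(87.81 − T) = 0.575×4180×(T − 39.09)
1650.5(87.81 − T) = 2403.5(T − 39.09)
4054 T = 238880  ⇒  T ≈ 58.93 °C

T_f ≈ 58.9 °C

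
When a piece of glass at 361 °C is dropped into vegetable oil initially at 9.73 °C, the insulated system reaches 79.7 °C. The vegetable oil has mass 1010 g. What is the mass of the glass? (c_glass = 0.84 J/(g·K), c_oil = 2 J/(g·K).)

|Q_glass| = |Q_oil|:
m×0.84×(361 − 79.7) = 1010×2×(79.7 − 9.73)
236.29 m = 141339  ⇒  m ≈ 598.2 g

m ≈ 598 g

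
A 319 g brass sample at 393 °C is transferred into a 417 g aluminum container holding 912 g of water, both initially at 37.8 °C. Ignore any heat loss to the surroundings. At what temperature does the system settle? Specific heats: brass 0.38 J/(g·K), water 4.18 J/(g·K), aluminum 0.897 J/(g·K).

T_f ≈ 47.8 °C

Energy conservation, ΣQ = 0:
319*0.38*(T − 393) + 912*4.18*(T − 37.8) + 417*0.897*(T − 37.8) = 0
121.22(T − 393) + 3812.2(T − 37.8) + 374.05(T − 37.8) = 0
4307.4 T = 205878
T = 205878 / 4307.4 = 47.8 °C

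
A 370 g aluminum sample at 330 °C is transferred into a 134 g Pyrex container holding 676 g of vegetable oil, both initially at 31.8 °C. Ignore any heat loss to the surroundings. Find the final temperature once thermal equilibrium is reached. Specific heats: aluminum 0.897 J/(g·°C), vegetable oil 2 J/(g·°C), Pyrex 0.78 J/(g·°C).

Energy conservation, ΣQ = 0:
370·0.897·(T − 330) + 676·2·(T − 31.8) + 134·0.78·(T − 31.8) = 0
(331.89 + 1352 + 104.52) T = 331.89·330 + 1352·31.8 + 104.52·31.8
T = 155841 / 1788.4 = 87.1 °C

T_f ≈ 87.1 °C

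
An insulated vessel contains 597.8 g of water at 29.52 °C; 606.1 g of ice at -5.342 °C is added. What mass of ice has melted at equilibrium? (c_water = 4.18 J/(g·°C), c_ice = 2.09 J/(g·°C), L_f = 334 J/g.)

m_melted ≈ 201 g

Heat available from the water dropping to 0 °C: 597.8×4.18×29.52 = 73765 J.
Warming the ice to 0 °C takes 606.1×2.09×5.342 = 6767 J, leaving 66998 J for melting.
Fully melting the ice requires m_ice L_f = 606.1×334 = 202437 J.
66998 J < 202437 J, so only part of the ice melts and the system sits at 0 °C.
Mass melted = 66998/334 ≈ 200.6 g.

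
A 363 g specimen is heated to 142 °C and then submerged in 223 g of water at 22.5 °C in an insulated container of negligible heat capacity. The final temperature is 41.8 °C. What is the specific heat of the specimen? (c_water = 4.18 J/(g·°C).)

c ≈ 0.495 J/(g·°C)

Heat lost by the specimen = heat gained by the water:
363·c·(142 − 41.8) = 223·4.18·(41.8 − 22.5)
36373 c = 17990  ⇒  c ≈ 0.4946 J/(g·°C)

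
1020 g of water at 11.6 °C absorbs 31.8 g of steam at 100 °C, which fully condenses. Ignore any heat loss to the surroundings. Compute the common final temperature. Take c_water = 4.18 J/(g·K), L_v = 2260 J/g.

T_f ≈ 30.6 °C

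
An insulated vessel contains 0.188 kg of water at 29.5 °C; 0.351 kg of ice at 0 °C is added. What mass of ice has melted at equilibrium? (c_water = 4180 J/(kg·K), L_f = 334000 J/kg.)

m_melted ≈ 0.0694 kg

Water can give up m c ΔT = 0.188·4180·29.5 = 23182 J before reaching 0 °C.
Melting all 0.351 kg of ice would need 0.351·334000 = 117234 J.
Since 23182 < 117234 J, not all the ice melts; equilibrium is at 0 °C.
m_melted·334000 = 23182  ⇒  m_melted ≈ 0.06941 kg.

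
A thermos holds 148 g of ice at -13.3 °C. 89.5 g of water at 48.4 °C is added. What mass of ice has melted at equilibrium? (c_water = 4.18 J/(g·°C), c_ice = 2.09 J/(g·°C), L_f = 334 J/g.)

m_melted ≈ 41.9 g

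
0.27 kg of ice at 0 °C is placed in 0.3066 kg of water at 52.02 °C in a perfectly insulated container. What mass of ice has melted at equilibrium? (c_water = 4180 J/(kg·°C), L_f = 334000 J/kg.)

m_melted ≈ 0.2 kg

Cooling the water to 0 °C releases 0.3066·4180·52.02 = 66668 J.
To melt every bit of ice: 0.27·334000 = 90180 J.
Since 66668 < 90180 J, not all the ice melts; equilibrium is at 0 °C.
m_melt = 66668 / L_f = 0.1996 kg.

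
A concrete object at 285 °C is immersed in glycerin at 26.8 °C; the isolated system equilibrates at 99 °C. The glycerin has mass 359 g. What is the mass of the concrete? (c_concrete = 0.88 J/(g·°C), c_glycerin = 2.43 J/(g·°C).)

m ≈ 385 g

Taking heat into each body as positive, Σ m c ΔT = 0:
m·0.88·(99 − 285) + 359·2.43·(99 − 26.8) = 0
-163.68 m = -62985
m = -62985/-163.68 ≈ 384.8 g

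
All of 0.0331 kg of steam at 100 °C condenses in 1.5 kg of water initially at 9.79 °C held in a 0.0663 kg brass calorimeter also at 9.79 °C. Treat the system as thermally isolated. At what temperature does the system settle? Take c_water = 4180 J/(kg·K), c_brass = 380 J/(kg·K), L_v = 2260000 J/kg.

T_f ≈ 23.4 °C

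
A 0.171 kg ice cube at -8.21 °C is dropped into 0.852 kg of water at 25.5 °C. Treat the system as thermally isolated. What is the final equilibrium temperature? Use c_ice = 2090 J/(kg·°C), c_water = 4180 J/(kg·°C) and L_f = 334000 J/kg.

Heat gained plus heat lost sum to zero:
ice -8.21→0 °C: 0.171·2090·8.21 = 2934.2
  fusion: m_ice L_f = 0.171·334000 = 57114
  meltwater 0→T: 0.171·4180·T = 714.78 T
  water cools: 0.852·4180·(T − 25.5) = 3561.4(T − 25.5)
4276.1 T = 90815 − 60048 = 30767
T ≈ 7.19 °C. Since T > 0 °C, the all-ice-melts assumption holds.

T_f ≈ 7.2 °C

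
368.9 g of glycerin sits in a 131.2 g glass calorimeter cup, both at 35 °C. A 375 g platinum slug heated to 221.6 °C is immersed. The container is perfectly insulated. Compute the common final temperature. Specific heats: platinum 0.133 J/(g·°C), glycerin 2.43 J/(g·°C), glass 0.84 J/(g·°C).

Taking heat into each body as positive, Σ m c ΔT = 0:
375·0.133·(T − 221.6) + 368.9·2.43·(T − 35) + 131.2·0.84·(T − 35) = 0
1056.5 T = 46285
T = 46285 / 1056.5 = 43.8 °C

T_f ≈ 43.8 °C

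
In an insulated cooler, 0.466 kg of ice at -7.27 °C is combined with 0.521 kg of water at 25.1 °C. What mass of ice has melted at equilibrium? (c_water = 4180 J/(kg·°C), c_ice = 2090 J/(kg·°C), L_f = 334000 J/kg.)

m_melted ≈ 0.142 kg

Water can give up m c ΔT = 0.521·4180·25.1 = 54662 J before reaching 0 °C.
Of that, 0.466·2090·7.27 = 7080.5 J goes to bring the ice to 0 °C, leaving 47582 J.
Melting all 0.466 kg of ice would need 0.466·334000 = 155644 J.
47582 J < 155644 J, so only part of the ice melts and the system sits at 0 °C.
m_melted·334000 = 47582  ⇒  m_melted ≈ 0.1425 kg.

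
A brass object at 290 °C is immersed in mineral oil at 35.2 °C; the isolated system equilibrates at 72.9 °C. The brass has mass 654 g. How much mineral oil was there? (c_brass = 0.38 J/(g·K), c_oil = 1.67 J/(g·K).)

Taking heat into each body as positive, Σ m c ΔT = 0:
654·0.38·(72.9 − 290) + m·1.67·(72.9 − 35.2) = 0
62.96 m = 53954
m = 53954/62.96 ≈ 857 g

m ≈ 857 g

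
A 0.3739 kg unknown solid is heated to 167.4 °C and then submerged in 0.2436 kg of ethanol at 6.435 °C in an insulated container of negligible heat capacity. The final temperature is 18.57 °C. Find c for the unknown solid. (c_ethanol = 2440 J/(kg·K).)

c ≈ 130 J/(kg·K)

m_s c (T_s − T_f) = m_ethanol c_ethanol (T_f − T_0):
0.3739×c×(167.4 − 18.57) = 0.2436×2440×(18.57 − 6.435)
55.65 c = 7212.8  ⇒  c ≈ 129.6 J/(kg·K)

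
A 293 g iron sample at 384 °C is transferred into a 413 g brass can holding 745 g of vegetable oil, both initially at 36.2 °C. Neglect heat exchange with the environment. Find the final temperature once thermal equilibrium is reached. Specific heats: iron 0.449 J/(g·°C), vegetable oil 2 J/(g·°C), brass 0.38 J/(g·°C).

T_f ≈ 61.9 °C

Net heat exchanged in the isolated system is zero:
293×0.449×(T − 384) + 745×2×(T − 36.2) + 413×0.38×(T − 36.2) = 0
131.56(T − 384) + 1490(T − 36.2) + 156.94(T − 36.2) = 0
(131.56 + 1490 + 156.94) T = 131.56×384 + 1490×36.2 + 156.94×36.2
T = 110137 / 1778.5 = 61.9 °C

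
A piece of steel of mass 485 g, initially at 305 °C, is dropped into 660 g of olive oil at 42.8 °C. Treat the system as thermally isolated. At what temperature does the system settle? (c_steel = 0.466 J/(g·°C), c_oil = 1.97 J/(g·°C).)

Taking heat into each body as positive, Σ m c ΔT = 0:
485·0.466·(T − 305) + 660·1.97·(T − 42.8) = 0
1526.2 T = 124582
T ≈ 81.63 °C

T_f ≈ 81.6 °C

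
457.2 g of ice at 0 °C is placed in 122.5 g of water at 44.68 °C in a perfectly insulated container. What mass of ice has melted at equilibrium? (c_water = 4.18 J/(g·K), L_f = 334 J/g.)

m_melted ≈ 68.5 g

Water can give up m c ΔT = 122.5×4.18×44.68 = 22878 J before reaching 0 °C.
Fully melting the ice requires m_ice L_f = 457.2×334 = 152705 J.
Since 22878 < 152705 J, not all the ice melts; equilibrium is at 0 °C.
Mass melted = 22878/334 ≈ 68.5 g.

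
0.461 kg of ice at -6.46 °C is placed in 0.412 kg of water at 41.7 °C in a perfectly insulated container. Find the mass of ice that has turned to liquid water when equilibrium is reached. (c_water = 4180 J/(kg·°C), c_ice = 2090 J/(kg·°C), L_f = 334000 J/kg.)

Water can give up m c ΔT = 0.412×4180×41.7 = 71814 J before reaching 0 °C.
Warming the ice to 0 °C takes 0.461×2090×6.46 = 6224.1 J, leaving 65590 J for melting.
Melting all 0.461 kg of ice would need 0.461×334000 = 153974 J.
65590 J < 153974 J, so only part of the ice melts and the system sits at 0 °C.
Mass melted = 65590/334000 ≈ 0.1964 kg.

m_melted ≈ 0.196 kg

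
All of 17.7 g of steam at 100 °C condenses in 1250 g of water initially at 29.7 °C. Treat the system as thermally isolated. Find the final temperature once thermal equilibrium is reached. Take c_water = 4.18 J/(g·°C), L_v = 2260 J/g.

Let T be the final temperature. ΣQ_i = 0:
steam→water at 100 °C releases m L_v = 17.7×2260 = 40002; condensate cools 100→T: 17.7×4.18×(T − 100) = 73.99(T − 100); original water: 5225(T − 29.7)
5299 T = 40002 + 7398.6 + 155182 = 202583
T ≈ 38.23 °C (< 100 °C, so full condensation is consistent).

T_f ≈ 38.2 °C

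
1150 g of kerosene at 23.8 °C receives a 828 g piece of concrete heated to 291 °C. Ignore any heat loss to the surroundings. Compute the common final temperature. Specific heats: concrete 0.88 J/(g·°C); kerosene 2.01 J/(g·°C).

T_f ≈ 87.8 °C

Energy conservation, ΣQ = 0:
828×0.88×(T − 291) + 1150×2.01×(T − 23.8) = 0
728.64(T − 291) + 2311.5(T − 23.8) = 0
3040.1 T = 267048
T ≈ 87.84 °C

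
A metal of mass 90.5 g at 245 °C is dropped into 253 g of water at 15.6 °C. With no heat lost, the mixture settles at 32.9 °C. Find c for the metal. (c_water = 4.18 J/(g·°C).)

c ≈ 0.953 J/(g·°C)

Conservation of energy gives ΣQ = 0:
90.5·c·(32.9 − 245) + 253·4.18·(32.9 − 15.6) = 0
-19195 c = -18295
c = -18295/-19195 ≈ 0.9531 J/(g·°C)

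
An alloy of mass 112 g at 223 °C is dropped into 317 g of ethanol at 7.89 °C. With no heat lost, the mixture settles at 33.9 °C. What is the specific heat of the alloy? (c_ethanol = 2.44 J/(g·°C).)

Conservation of energy gives ΣQ = 0:
112×c×(33.9 − 223) + 317×2.44×(33.9 − 7.89) = 0
-21179 c = -20118
c = -20118/-21179 ≈ 0.9499 J/(g·°C)

c ≈ 0.95 J/(g·°C)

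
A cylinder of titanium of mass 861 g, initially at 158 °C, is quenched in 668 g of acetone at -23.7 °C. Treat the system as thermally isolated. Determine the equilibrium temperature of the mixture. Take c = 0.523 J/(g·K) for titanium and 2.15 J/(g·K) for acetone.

Energy conservation, ΣQ = 0:
861×0.523×(T − 158) + 668×2.15×(T − (-23.7)) = 0
(450.3 + 1436.2) T = 450.3×158 + 1436.2×(-23.7)
T = 37110/1886.5 ≈ 19.67 °C

T_f ≈ 19.7 °C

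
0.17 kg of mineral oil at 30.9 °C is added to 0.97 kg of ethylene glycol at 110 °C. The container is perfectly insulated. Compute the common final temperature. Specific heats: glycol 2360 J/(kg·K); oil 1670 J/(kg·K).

Conservation of energy gives ΣQ = 0:
0.97*2360*(T − 110) + 0.17*1670*(T − 30.9) = 0
2289.2(T − 110) + 283.9(T − 30.9) = 0
(2289.2 + 283.9) T = 2289.2*110 + 283.9*30.9
T = 260585 / 2573.1 = 101 °C

T_f ≈ 101.3 °C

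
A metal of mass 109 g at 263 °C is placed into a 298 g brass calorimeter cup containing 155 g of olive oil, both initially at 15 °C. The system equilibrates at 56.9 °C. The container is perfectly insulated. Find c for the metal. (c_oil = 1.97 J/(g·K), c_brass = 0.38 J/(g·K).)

c ≈ 0.781 J/(g·K)

Let T be the final temperature. ΣQ_i = 0:
109×c×(56.9 − 263) + 155×1.97×(56.9 − 15) + 298×0.38×(56.9 − 15) = 0
-22465 c = -17539
c = -17539/-22465 ≈ 0.7807 J/(g·K)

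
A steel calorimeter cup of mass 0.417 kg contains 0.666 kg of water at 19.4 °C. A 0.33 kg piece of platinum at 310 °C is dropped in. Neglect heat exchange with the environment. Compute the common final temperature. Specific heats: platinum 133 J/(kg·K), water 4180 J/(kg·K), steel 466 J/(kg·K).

T_f ≈ 23.6 °C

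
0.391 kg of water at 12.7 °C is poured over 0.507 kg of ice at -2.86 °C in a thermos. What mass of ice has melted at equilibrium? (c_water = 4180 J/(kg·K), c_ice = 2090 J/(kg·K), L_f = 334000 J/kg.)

Water can give up m c ΔT = 0.391·4180·12.7 = 20757 J before reaching 0 °C.
Warming the ice to 0 °C takes 0.507·2090·2.86 = 3030.5 J, leaving 17726 J for melting.
To melt every bit of ice: 0.507·334000 = 169338 J.
17726 J < 169338 J, so only part of the ice melts and the system sits at 0 °C.
Mass melted = 17726/334000 ≈ 0.05307 kg.

m_melted ≈ 0.0531 kg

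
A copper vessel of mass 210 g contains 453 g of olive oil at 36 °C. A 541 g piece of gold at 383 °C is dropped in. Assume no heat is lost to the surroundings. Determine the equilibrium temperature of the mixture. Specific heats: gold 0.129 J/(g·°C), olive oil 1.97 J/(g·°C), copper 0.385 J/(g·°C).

Taking heat into each body as positive, Σ m c ΔT = 0:
541*0.129*(T − 383) + 453*1.97*(T − 36) + 210*0.385*(T − 36) = 0
(69.79 + 892.41 + 80.85) T = 69.79*383 + 892.41*36 + 80.85*36
T = 61767/1043 ≈ 59.22 °C

T_f ≈ 59.2 °C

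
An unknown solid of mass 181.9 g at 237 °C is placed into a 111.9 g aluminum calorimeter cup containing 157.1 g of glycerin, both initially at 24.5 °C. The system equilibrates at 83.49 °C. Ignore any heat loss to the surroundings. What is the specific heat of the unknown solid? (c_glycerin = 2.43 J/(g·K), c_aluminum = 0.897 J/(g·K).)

c ≈ 1.02 J/(g·K)

Energy conservation, ΣQ = 0:
181.9×c×(83.49 − 237) + 157.1×2.43×(83.49 − 24.5) + 111.9×0.897×(83.49 − 24.5) = 0
-27923 c = -28441
c = -28441/-27923 ≈ 1.019 J/(g·K)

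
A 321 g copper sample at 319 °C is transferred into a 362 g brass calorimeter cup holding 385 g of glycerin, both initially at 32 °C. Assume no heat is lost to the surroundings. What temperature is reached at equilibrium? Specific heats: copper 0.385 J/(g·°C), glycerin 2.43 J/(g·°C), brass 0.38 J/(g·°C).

T_f ≈ 61.6 °C

Energy conservation, ΣQ = 0:
321×0.385×(T − 319) + 385×2.43×(T − 32) + 362×0.38×(T − 32) = 0
123.59(T − 319) + 935.55(T − 32) + 137.56(T − 32) = 0
1196.7 T = 73763
T ≈ 61.64 °C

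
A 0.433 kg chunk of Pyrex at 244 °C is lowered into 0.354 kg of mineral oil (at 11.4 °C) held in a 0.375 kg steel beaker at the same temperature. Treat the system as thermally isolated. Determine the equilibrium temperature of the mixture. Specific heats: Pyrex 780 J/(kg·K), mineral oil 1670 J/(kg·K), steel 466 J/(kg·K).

T_f ≈ 82.6 °C

With ΣQ=0 the equilibrium temperature is the m·c-weighted mean:
T_f = (337.74·244 + 591.18·11.4 + 174.75·11.4) / (337.74 + 591.18 + 174.75)
    = 91140 / 1103.7 ≈ 82.58 °C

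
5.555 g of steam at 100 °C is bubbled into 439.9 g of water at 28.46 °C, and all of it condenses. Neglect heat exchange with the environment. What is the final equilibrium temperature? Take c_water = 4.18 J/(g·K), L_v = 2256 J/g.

T_f ≈ 36.1 °C

Heat gained plus heat lost sum to zero:
latent heat released on condensation: 5.555·2256 = 12532; condensate cools 100→T: 5.555·4.18·(T − 100) = 23.22(T − 100); water warms: 439.9·4.18·(T − 28.46) = 1838.8(T − 28.46)
1862 T = 12532 + 2322 + 52332 = 67186
T ≈ 36.08 °C — below 100 °C, confirming all the steam condensed.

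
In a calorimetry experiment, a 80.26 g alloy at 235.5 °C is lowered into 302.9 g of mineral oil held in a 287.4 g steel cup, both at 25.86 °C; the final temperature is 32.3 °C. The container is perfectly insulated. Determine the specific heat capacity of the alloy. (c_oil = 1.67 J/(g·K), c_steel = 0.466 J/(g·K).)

c ≈ 0.253 J/(g·K)

Taking heat into each body as positive, Σ m c ΔT = 0:
80.26·c·(32.3 − 235.5) + 302.9·1.67·(32.3 − 25.86) + 287.4·0.466·(32.3 − 25.86) = 0
-16309 c = -4120.1
c = -4120.1/-16309 ≈ 0.2526 J/(g·K)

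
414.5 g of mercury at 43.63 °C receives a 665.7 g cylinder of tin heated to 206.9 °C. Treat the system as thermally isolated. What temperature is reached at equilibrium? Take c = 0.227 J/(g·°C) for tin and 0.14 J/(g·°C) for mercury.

T_f ≈ 161.6 °C

T_f = Σ m_i c_i T_i / Σ m_i c_i:
T_f = (151.11·206.9 + 58.03·43.63) / (151.11 + 58.03)
    = 33797 / 209.14 ≈ 161.60 °C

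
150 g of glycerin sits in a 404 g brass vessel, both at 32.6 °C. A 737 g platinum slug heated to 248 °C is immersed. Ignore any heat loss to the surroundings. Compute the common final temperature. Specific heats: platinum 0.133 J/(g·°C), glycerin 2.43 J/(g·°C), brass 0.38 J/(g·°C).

Net heat exchanged in the isolated system is zero:
737×0.133×(T − 248) + 150×2.43×(T − 32.6) + 404×0.38×(T − 32.6) = 0
(98.02 + 364.5 + 153.52) T = 98.02×248 + 364.5×32.6 + 153.52×32.6
T = 41197 / 616.04 = 66.9 °C

T_f ≈ 66.9 °C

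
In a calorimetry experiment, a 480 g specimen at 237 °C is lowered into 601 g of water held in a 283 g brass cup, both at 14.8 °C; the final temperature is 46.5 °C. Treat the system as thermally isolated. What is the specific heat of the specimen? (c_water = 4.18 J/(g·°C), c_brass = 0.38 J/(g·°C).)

c ≈ 0.908 J/(g·°C)

Heat gained plus heat lost sum to zero:
480×c×(46.5 − 237) + 601×4.18×(46.5 − 14.8) + 283×0.38×(46.5 − 14.8) = 0
-91440 c = -83045
c = -83045/-91440 ≈ 0.9082 J/(g·°C)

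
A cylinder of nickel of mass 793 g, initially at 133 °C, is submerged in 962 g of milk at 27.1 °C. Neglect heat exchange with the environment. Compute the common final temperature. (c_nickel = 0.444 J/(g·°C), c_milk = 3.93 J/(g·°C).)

T_f = Σ m_i c_i T_i / Σ m_i c_i:
T_f = (352.09×133 + 3780.7×27.1) / (352.09 + 3780.7)
    = 149284 / 4132.8 ≈ 36.12 °C

T_f ≈ 36.1 °C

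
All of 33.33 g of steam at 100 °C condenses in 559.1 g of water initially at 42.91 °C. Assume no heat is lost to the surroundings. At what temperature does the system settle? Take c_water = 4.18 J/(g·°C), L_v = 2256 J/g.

T_f ≈ 76.5 °C

Energy conservation, ΣQ = 0:
latent heat released on condensation: 33.33×2256 = 75192
  condensate cools 100→T: 33.33×4.18×(T − 100) = 139.32(T − 100)
  water warms: 559.1×4.18×(T − 42.91) = 2337(T − 42.91)
2476.4 T = 75192 + 13932 + 100282 = 189407
T ≈ 76.49 °C (< 100 °C, so full condensation is consistent).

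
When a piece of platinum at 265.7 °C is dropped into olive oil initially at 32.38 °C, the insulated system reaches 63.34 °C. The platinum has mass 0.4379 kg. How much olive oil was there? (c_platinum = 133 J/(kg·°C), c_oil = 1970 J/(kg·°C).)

m ≈ 0.193 kg

Conservation of energy gives ΣQ = 0:
0.4379·133·(63.34 − 265.7) + m·1970·(63.34 − 32.38) = 0
60991 m = 11786
m = 11786/60991 ≈ 0.1932 kg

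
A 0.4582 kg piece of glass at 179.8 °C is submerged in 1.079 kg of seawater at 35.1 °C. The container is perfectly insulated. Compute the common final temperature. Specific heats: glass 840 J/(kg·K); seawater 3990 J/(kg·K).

|Q_glass| = |Q_seawater|:
0.4582*840*(179.8 − T) = 1.079*3990*(T − 35.1)
384.89(179.8 − T) = 4305.2(T − 35.1)
4690.1 T = 220316  ⇒  T ≈ 46.97 °C

T_f ≈ 47.0 °C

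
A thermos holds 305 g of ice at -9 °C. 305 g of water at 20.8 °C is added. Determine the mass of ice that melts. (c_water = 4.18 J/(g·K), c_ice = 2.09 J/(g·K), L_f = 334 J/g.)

m_melted ≈ 62.2 g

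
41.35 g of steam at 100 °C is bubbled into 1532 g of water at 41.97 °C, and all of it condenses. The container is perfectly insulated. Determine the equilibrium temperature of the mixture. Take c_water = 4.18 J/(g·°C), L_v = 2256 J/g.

T_f ≈ 57.7 °C

Conservation of energy gives ΣQ = 0:
steam→water at 100 °C releases m L_v = 41.35·2256 = 93286; condensed water 100 °C→T: 172.84(T − 100); water warms: 1532·4.18·(T − 41.97) = 6403.8(T − 41.97)
6576.6 T = 93286 + 17284 + 268766 = 379336
T ≈ 57.68 °C, under the boiling point, so the assumption holds.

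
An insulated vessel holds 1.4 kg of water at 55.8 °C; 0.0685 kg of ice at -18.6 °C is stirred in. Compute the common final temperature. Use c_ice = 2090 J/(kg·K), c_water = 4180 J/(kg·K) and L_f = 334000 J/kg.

T_f ≈ 49.0 °C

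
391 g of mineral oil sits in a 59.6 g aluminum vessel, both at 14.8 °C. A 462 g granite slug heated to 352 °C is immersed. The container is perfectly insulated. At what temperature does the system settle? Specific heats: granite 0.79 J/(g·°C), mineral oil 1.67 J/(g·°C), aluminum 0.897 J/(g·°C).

With ΣQ=0 the equilibrium temperature is the m·c-weighted mean:
T_f = (364.98×352 + 652.97×14.8 + 53.46×14.8) / (364.98 + 652.97 + 53.46)
    = 138928 / 1071.4 ≈ 129.67 °C

T_f ≈ 129.7 °C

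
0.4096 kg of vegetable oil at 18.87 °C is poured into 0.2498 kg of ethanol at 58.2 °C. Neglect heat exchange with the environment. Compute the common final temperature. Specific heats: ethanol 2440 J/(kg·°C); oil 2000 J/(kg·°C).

Heat lost by the ethanol equals heat gained by the oil:
0.2498·2440·(58.2 − T) = 0.4096·2000·(T − 18.87)
609.51(58.2 − T) = 819.2(T − 18.87)
1428.7 T = 50932  ⇒  T ≈ 35.65 °C

T_f ≈ 35.6 °C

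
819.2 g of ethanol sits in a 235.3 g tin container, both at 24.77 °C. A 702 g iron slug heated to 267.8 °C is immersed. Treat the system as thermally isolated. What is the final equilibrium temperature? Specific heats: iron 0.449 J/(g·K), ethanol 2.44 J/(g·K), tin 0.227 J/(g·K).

T_f ≈ 57.1 °C

Energy conservation, ΣQ = 0:
702*0.449*(T − 267.8) + 819.2*2.44*(T − 24.77) + 235.3*0.227*(T − 24.77) = 0
315.2(T − 267.8) + 1998.8(T − 24.77) + 53.41(T − 24.77) = 0
2367.5 T = 135245
T = 135245 / 2367.5 = 57.1 °C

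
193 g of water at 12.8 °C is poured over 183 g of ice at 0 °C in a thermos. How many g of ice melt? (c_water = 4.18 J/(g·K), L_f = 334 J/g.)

Water can give up m c ΔT = 193·4.18·12.8 = 10326 J before reaching 0 °C.
To melt every bit of ice: 183·334 = 61122 J.
Since 10326 < 61122 J, not all the ice melts; equilibrium is at 0 °C.
m_melt = 10326 / L_f = 30.92 g.

m_melted ≈ 30.9 g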